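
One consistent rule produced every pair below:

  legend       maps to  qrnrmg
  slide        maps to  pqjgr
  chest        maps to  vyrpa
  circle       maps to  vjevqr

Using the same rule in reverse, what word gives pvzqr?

l(11)→q(16) and e(4)→r(17) fit y≡11x+25 (mod 26); the inverse of 11 mod 26 is 19. Treating letters as 0–25, the rule is x ↦ 11x + 25 (mod 26).
Decoding pvzqr: p(15)→19·(15−25)≡18=s; v(21)→19·(21−25)≡2=c; z(25)→19·(25−25)≡0=a; q(16)→19·(16−25)≡11=l; r(17)→19·(17−25)≡4=e (all mod 26).

scale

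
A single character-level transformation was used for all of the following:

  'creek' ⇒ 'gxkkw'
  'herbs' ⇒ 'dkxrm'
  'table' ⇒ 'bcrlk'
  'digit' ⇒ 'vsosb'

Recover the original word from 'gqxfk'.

curve

c(2)→g(6) and r(17)→x(23) fit y≡15x+2 (mod 26); the inverse of 15 mod 26 is 7. This is an affine cipher: with a=0,…,z=25, each position x becomes (15x+2) mod 26.
Undoing it on gqxfk: g(6)→7·(6−2)≡2=c; q(16)→7·(16−2)≡20=u; x(23)→7·(23−2)≡17=r; f(5)→7·(5−2)≡21=v; k(10)→7·(10−2)≡4=e (all mod 26).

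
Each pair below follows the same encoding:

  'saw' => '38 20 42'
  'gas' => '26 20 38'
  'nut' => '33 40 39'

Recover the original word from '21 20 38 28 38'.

The number is (letter's place in the alphabet, a=1) + 19.
Decoding 21 20 38 28 38: 21→(21−19)÷1=2=b, 20→(20−19)÷1=1=a, 38→(38−19)÷1=19=s, 28→(28−19)÷1=9=i, 38→(38−19)÷1=19=s.

basis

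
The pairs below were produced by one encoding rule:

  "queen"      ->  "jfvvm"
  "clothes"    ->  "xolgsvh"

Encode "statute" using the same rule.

Each pair mirrors across the alphabet (q↔j, u↔f, e↔v): positions sum to 25. This is the alphabet-reversal cipher (Atbash): a becomes z, b becomes y, etc.
On statute: s↔h, t↔g, a↔z, t↔g, u↔f, t↔g, e↔v.

hgzgfgv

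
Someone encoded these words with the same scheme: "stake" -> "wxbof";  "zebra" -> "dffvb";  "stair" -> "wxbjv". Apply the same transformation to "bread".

The shift depends on letter class: consonant s→w is +4, but vowel a→b is +1. The rule splits by letter class: vowels +1, consonants +4.
Applying it to bread: b(cons)+4=f, r(cons)+4=v, e(vowel)+1=f, a(vowel)+1=b, d(cons)+4=h.

fvfbh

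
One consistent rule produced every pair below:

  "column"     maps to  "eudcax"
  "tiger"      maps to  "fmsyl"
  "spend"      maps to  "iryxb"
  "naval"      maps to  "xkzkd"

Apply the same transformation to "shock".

ipueg

Treating letters as 0–25, the rule is x ↦ 23x + 10 (mod 26).
Applying it to shock: s(18)→23·18+10≡8=i; h(7)→23·7+10≡15=p; o(14)→23·14+10≡20=u; c(2)→23·2+10≡4=e; k(10)→23·10+10≡6=g (all mod 26).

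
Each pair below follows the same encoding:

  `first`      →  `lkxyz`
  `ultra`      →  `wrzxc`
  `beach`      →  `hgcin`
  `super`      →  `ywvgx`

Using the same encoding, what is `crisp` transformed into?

ixkyv

The shift depends on letter class: consonant f→l is +6, but vowel i→k is +2. The rule splits by letter class: vowels +2, consonants +6.
On crisp: c(cons)+6=i, r(cons)+6=x, i(vowel)+2=k, s(cons)+6=y, p(cons)+6=v.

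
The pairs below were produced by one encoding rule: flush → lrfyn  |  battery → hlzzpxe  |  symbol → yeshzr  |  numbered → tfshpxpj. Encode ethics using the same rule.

The shift depends on letter class: consonant f→l is +6, but vowel u→f is +11. Vowels shift forward by 11 and consonants shift forward by 6.
For ethics: e(vowel)+11=p, t(cons)+6=z, h(cons)+6=n, i(vowel)+11=t, c(cons)+6=i, s(cons)+6=y.

pzntiy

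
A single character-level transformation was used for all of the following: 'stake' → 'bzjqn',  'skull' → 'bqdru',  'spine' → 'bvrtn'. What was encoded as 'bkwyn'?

sense

Shifts by position in stake: pos 0: s→b (+9), pos 1: t→z (+6), pos 2: a→j (+9), pos 3: k→q (+6) — repeating every 2. A repeating key of period 2 is used — shifts +9, +6 over and over.
Undoing it on bkwyn: b−9=s, k−6=e, w−9=n, y−6=s, n−9=e.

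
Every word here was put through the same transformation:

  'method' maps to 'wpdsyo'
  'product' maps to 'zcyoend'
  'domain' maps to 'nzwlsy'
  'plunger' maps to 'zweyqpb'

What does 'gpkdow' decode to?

Shifts by position in method: pos 0: m→w (+10), pos 1: e→p (+11), pos 2: t→d (+10), pos 3: h→s (+11) — repeating every 2. A repeating key of period 2 is used — shifts +10, +11 over and over.
Decoding gpkdow: g−10=w, p−11=e, k−10=a, d−11=s, o−10=e, w−11=l.

weasel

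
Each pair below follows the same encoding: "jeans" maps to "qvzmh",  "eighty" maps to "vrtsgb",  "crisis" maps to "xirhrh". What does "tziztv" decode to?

garage

Each pair mirrors across the alphabet (j↔q, e↔v, a↔z): positions sum to 25. Letters are reflected about the middle of the alphabet (position → 25−position): Atbash.
Reversing it on tziztv: t↔g, z↔a, i↔r, z↔a, t↔g, v↔e.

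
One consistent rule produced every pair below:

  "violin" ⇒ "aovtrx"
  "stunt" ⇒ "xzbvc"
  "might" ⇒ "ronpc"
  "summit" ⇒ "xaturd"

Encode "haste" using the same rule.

In violin: v→a is +5, i→o is +6, o→v is +7, l→t is +8 — the shift increases by 1 each position. The shift increases by 1 at each position, starting from +5: 5, 6, 7, ….
Applying it to haste: h+5=m, a+6=g, s+7=z, t+8=b, e+9=n.

mgzbn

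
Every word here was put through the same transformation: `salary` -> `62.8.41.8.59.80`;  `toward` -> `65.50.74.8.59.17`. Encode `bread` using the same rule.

11.59.20.8.17

The formula is n = 3×(alphabet index, a=1) + 5.
Applying it to bread: b=2→11, r=18→59, e=5→20, a=1→8, d=4→17.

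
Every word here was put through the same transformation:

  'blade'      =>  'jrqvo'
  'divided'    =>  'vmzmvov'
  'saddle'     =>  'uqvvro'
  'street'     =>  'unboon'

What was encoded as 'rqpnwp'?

laptop

b(1)→j(9) and l(11)→r(17) fit y≡19x+16 (mod 26); the inverse of 19 mod 26 is 11. This is an affine cipher: with a=0,…,z=25, each position x becomes (19x+16) mod 26.
Decoding rqpnwp: r(17)→11·(17−16)≡11=l; q(16)→11·(16−16)≡0=a; p(15)→11·(15−16)≡15=p; n(13)→11·(13−16)≡19=t; w(22)→11·(22−16)≡14=o; p(15)→11·(15−16)≡15=p (all mod 26).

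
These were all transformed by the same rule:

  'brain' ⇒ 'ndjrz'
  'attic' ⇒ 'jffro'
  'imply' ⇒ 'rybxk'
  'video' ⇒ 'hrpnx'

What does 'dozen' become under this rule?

The shift depends on letter class: consonant b→n is +12, but vowel a→j is +9. Two shifts are in play — +9 for a/e/i/o/u, +12 for every other letter.
On dozen: d(cons)+12=p, o(vowel)+9=x, z(cons)+12=l, e(vowel)+9=n, n(cons)+12=z.

pxlnz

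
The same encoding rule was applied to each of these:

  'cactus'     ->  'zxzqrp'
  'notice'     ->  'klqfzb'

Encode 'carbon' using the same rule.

zxoylk

Each letter is shifted forward by 23 in the alphabet (a Caesar shift of +23).
On carbon: c+23=z, a+23=x, r+23=o, b+23=y, o+23=l, n+23=k.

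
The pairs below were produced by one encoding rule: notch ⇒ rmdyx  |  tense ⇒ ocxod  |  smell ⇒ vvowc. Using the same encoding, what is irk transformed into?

The output letters match the input read backwards, each shifted +10: notch reversed is hcton. Two steps: reverse the string, then apply a Caesar shift of +10.
Applying it to irk: reverse → kri; then shift: k+10=u, r+10=b, i+10=s.

ubs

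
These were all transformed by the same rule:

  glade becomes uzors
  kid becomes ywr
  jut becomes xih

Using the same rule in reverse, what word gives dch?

pot

Compare letters: g→u is +14, l→z is +14, a→o is +14 — a constant shift. Each letter is shifted forward by 14 in the alphabet (a Caesar shift of +14).
Undoing it on dch: d−14=p, c−14=o, h−14=t.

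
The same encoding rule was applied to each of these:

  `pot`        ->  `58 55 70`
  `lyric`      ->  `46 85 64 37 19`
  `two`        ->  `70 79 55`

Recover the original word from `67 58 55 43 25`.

spoke

With a=1..z=26, the number is 3·pos + 10.
Decoding 67 58 55 43 25: 67→(67−10)÷3=19=s, 58→(58−10)÷3=16=p, 55→(55−10)÷3=15=o, 43→(43−10)÷3=11=k, 25→(25−10)÷3=5=e.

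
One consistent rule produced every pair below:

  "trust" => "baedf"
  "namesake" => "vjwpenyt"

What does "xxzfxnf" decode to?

The shift increases by 1 at each position, starting from +8: 8, 9, 10, ….
Undoing it on xxzfxnf: x−8=p, x−9=o, z−10=p, f−11=u, x−12=l, n−13=a, f−14=r.

popular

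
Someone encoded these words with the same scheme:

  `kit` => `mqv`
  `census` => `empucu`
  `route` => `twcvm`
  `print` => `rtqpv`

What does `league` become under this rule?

nmiicm

The shift depends on letter class: consonant k→m is +2, but vowel i→q is +8. Two shifts are in play — +8 for a/e/i/o/u, +2 for every other letter.
Applying it to league: l(cons)+2=n, e(vowel)+8=m, a(vowel)+8=i, g(cons)+2=i, u(vowel)+8=c, e(vowel)+8=m.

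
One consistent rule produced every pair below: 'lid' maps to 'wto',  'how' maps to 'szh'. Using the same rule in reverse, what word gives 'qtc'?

Compare letters: l→w is +11, i→t is +11, d→o is +11 — a constant shift. This is a Caesar cipher with shift 11.
Decoding qtc: q−11=f, t−11=i, c−11=r.

fir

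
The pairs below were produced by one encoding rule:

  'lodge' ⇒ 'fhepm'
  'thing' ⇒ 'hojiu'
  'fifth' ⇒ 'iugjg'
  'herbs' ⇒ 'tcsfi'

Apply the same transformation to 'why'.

zix

The output letters match the input read backwards, each shifted +1: lodge reversed is egdol. Two steps: reverse the string, then apply a Caesar shift of +1.
For why: reverse → yhw; then shift: y+1=z, h+1=i, w+1=x.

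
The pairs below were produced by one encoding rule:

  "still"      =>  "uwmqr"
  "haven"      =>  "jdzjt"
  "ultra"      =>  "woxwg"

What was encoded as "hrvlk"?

forge

Letter i (0-indexed) is shifted by i+2, so successive shifts are 2, 3, 4, ….
Undoing it on hrvlk: h−2=f, r−3=o, v−4=r, l−5=g, k−6=e.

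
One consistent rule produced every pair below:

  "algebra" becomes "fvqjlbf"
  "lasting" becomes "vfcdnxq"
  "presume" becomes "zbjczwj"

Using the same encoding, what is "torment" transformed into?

dtbwjxd

Two shifts are in play — +5 for a/e/i/o/u, +10 for every other letter.
Applying it to torment: t(cons)+10=d, o(vowel)+5=t, r(cons)+10=b, m(cons)+10=w, e(vowel)+5=j, n(cons)+10=x, t(cons)+10=d.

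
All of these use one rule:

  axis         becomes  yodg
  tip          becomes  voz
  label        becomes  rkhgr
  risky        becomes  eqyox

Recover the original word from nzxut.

north

The output letters match the input read backwards, each shifted +6: axis reversed is sixa. Read the word backwards and shift each letter +6.
Reversing it on nzxut: shift back: n−6=h, z−6=t, x−6=r, u−6=o, t−6=n → htron; then reverse → north.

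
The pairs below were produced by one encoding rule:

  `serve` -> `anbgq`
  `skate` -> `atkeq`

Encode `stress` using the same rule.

acbpef

In serve: s→a is +8, e→n is +9, r→b is +10, v→g is +11 — the shift increases by 1 each position. Letter i (0-indexed) is shifted by i+8, so successive shifts are 8, 9, 10, ….
For stress: s+8=a, t+9=c, r+10=b, e+11=p, s+12=e, s+13=f.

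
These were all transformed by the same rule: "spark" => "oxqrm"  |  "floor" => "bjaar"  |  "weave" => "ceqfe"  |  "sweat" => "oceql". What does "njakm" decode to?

block

s(18)→o(14) and p(15)→x(23) fit y≡23x+16 (mod 26); the inverse of 23 mod 26 is 17. Treating letters as 0–25, the rule is x ↦ 23x + 16 (mod 26).
Reversing it on njakm: n(13)→17·(13−16)≡1=b; j(9)→17·(9−16)≡11=l; a(0)→17·(0−16)≡14=o; k(10)→17·(10−16)≡2=c; m(12)→17·(12−16)≡10=k (all mod 26).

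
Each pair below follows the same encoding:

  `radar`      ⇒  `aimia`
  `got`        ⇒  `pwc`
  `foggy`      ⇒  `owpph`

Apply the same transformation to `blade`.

The shift depends on letter class: consonant r→a is +9, but vowel a→i is +8. Vowels shift forward by 8 and consonants shift forward by 9.
On blade: b(cons)+9=k, l(cons)+9=u, a(vowel)+8=i, d(cons)+9=m, e(vowel)+8=m.

kuimm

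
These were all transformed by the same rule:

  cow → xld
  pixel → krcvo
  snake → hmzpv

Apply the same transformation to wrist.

dirhg

Each pair mirrors across the alphabet (c↔x, o↔l, w↔d): positions sum to 25. Letters are reflected about the middle of the alphabet (position → 25−position): Atbash.
On wrist: w↔d, r↔i, i↔r, s↔h, t↔g.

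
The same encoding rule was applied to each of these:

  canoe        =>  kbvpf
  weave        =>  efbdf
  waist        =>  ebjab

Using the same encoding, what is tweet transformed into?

beffb

The shift depends on letter class: consonant c→k is +8, but vowel a→b is +1. Vowels shift forward by 1 and consonants shift forward by 8.
On tweet: t(cons)+8=b, w(cons)+8=e, e(vowel)+1=f, e(vowel)+1=f, t(cons)+8=b.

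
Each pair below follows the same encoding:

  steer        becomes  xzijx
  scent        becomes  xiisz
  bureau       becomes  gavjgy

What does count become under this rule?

The shifts repeat in a cycle of length 3: positions 0,1,… shift by +5, +6, +4, then the pattern repeats.
On count: c+5=h, o+6=u, u+4=y, n+5=s, t+6=z.

huysz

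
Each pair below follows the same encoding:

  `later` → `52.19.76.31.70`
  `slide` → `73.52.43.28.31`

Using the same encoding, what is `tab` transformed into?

76.19.22

l(#12)→52 and a(#1)→19: differences scale by 3, so n = 3·pos + 16. With a=1..z=26, the number is 3·pos + 16.
On tab: t=20→76, a=1→19, b=2→22.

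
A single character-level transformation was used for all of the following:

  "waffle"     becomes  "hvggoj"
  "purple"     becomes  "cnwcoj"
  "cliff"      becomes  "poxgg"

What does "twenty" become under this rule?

qhjiqb

Treating letters as 0–25, the rule is x ↦ 23x + 21 (mod 26).
On twenty: t(19)→23·19+21≡16=q; w(22)→23·22+21≡7=h; e(4)→23·4+21≡9=j; n(13)→23·13+21≡8=i; t(19)→23·19+21≡16=q; y(24)→23·24+21≡1=b (all mod 26).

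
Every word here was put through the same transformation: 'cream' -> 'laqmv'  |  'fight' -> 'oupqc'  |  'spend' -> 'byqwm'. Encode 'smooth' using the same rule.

bvaacq

Vowels shift forward by 12 and consonants shift forward by 9.
For smooth: s(cons)+9=b, m(cons)+9=v, o(vowel)+12=a, o(vowel)+12=a, t(cons)+9=c, h(cons)+9=q.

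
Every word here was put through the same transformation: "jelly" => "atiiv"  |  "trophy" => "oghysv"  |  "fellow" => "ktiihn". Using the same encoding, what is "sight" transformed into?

xjbso

Each letter's alphabet position (a=0..z=25) is mapped through 17·x+3 mod 26 — an affine cipher.
Applying it to sight: s(18)→17·18+3≡23=x; i(8)→17·8+3≡9=j; g(6)→17·6+3≡1=b; h(7)→17·7+3≡18=s; t(19)→17·19+3≡14=o (all mod 26).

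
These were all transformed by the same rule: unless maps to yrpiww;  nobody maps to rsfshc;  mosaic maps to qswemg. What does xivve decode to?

Compare letters: u→y is +4, n→r is +4, l→p is +4 — a constant shift. Every letter moves 4 places later in the alphabet, wrapping around z→a.
Decoding xivve: x−4=t, i−4=e, v−4=r, v−4=r, e−4=a.

terra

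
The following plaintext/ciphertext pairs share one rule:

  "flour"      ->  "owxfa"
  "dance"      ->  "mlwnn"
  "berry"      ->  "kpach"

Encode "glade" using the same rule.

pwjon

Shifts by position in flour: pos 0: f→o (+9), pos 1: l→w (+11), pos 2: o→x (+9), pos 3: u→f (+11) — repeating every 2. It's a Vigenère-style cipher with numeric key [9,11]: position i shifts by key[i mod 2].
On glade: g+9=p, l+11=w, a+9=j, d+11=o, e+9=n.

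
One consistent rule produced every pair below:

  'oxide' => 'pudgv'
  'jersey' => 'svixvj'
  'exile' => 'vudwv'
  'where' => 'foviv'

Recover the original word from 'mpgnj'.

today

o(14)→p(15) and x(23)→u(20) fit y≡15x+13 (mod 26); the inverse of 15 mod 26 is 7. Treating letters as 0–25, the rule is x ↦ 15x + 13 (mod 26).
Undoing it on mpgnj: m(12)→7·(12−13)≡19=t; p(15)→7·(15−13)≡14=o; g(6)→7·(6−13)≡3=d; n(13)→7·(13−13)≡0=a; j(9)→7·(9−13)≡24=y (all mod 26).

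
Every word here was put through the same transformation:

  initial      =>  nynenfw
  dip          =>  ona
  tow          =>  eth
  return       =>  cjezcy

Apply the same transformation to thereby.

The shift depends on letter class: consonant n→y is +11, but vowel i→n is +5. Vowels shift forward by 5 and consonants shift forward by 11.
On thereby: t(cons)+11=e, h(cons)+11=s, e(vowel)+5=j, r(cons)+11=c, e(vowel)+5=j, b(cons)+11=m, y(cons)+11=j.

esjcjmj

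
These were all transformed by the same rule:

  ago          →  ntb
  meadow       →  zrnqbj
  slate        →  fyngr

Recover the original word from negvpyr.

Each letter is shifted forward by 13 in the alphabet (a Caesar shift of +13).
Decoding negvpyr: n−13=a, e−13=r, g−13=t, v−13=i, p−13=c, y−13=l, r−13=e.

article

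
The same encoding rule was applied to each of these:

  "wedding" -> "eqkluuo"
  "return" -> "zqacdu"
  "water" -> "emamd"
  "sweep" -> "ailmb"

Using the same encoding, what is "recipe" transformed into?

zqjqbl

The shifts repeat in a cycle of length 3: positions 0,1,… shift by +8, +12, +7, then the pattern repeats.
On recipe: r+8=z, e+12=q, c+7=j, i+8=q, p+12=b, e+7=l.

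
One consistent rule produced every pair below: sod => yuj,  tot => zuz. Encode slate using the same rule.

yrgzk

Each letter is shifted forward by 6 in the alphabet (a Caesar shift of +6).
For slate: s+6=y, l+6=r, a+6=g, t+6=z, e+6=k.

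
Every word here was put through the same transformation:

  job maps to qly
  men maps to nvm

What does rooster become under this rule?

Letters are reflected about the middle of the alphabet (position → 25−position): Atbash.
For rooster: r↔i, o↔l, o↔l, s↔h, t↔g, e↔v, r↔i.

illhgvi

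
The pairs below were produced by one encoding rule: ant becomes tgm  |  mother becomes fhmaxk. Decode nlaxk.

Compare letters: a→t is +19, n→g is +19, t→m is +19 — a constant shift. It's a constant shift of +19 (ROT19).
Undoing it on nlaxk: n−19=u, l−19=s, a−19=h, x−19=e, k−19=r.

usher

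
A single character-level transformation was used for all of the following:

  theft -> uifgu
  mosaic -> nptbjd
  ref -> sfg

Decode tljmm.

skill

Compare letters: t→u is +1, h→i is +1, e→f is +1 — a constant shift. This is a Caesar cipher with shift 1.
Reversing it on tljmm: t−1=s, l−1=k, j−1=i, m−1=l, m−1=l.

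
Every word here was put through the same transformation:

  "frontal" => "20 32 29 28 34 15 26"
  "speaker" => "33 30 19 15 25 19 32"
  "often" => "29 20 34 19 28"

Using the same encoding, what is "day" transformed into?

18 15 39

Letters become their 1-based position plus 14 (so a→15, b→16, …).
For day: d=4→18, a=1→15, y=25→39.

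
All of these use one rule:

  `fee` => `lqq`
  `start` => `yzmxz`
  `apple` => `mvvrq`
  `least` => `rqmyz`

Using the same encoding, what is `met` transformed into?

sqz

The shift depends on letter class: consonant f→l is +6, but vowel e→q is +12. Two shifts are in play — +12 for a/e/i/o/u, +6 for every other letter.
On met: m(cons)+6=s, e(vowel)+12=q, t(cons)+6=z.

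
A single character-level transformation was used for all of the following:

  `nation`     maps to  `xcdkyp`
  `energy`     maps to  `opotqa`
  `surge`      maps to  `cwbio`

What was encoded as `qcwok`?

gamma

Shifts by position in nation: pos 0: n→x (+10), pos 1: a→c (+2), pos 2: t→d (+10), pos 3: i→k (+2) — repeating every 2. The shifts repeat in a cycle of length 2: positions 0,1,… shift by +10, +2, then the pattern repeats.
Decoding qcwok: q−10=g, c−2=a, w−10=m, o−2=m, k−10=a.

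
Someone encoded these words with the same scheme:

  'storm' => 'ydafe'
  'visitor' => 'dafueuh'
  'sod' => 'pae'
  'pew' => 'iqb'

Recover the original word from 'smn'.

The word is reversed, then every letter is shifted forward by 12.
Undoing it on smn: shift back: s−12=g, m−12=a, n−12=b → gab; then reverse → bag.

bag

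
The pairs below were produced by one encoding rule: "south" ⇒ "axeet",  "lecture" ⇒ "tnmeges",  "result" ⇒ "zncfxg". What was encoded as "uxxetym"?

The shift increases by 1 at each position, starting from +8: 8, 9, 10, ….
Decoding uxxetym: u−8=m, x−9=o, x−10=n, e−11=t, t−12=h, y−13=l, m−14=y.

monthly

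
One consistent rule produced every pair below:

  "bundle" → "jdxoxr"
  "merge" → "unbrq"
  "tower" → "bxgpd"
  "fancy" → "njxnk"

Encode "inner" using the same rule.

qwxpd

Letter i (0-indexed) is shifted by i+8, so successive shifts are 8, 9, 10, ….
Applying it to inner: i+8=q, n+9=w, n+10=x, e+11=p, r+12=d.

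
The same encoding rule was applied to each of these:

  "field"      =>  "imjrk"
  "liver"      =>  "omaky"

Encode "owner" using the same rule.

rasky

In field: f→i is +3, i→m is +4, e→j is +5, l→r is +6 — the shift increases by 1 each position. Each letter shifts forward by (position + 3), i.e. 3, 4, 5, … — the shift grows by one for each successive letter.
For owner: o+3=r, w+4=a, n+5=s, e+6=k, r+7=y.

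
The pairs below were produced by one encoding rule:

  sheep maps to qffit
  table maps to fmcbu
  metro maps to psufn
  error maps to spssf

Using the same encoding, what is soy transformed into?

zpt

The output letters match the input read backwards, each shifted +1: sheep reversed is peehs. The word is reversed, then every letter is shifted forward by 1.
On soy: reverse → yos; then shift: y+1=z, o+1=p, s+1=t.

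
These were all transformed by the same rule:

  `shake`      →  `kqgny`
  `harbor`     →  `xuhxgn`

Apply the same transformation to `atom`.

suzg

The word is reversed, then every letter is shifted forward by 6.
On atom: reverse → mota; then shift: m+6=s, o+6=u, t+6=z, a+6=g.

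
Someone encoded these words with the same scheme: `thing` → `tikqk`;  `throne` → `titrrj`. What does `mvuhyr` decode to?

museum

In thing: t→t is +0, h→i is +1, i→k is +2, n→q is +3 — the shift increases by 1 each position. Each letter shifts forward by its position index (0, 1, 2, …) — the shift grows by one for each successive letter.
Undoing it on mvuhyr: m−0=m, v−1=u, u−2=s, h−3=e, y−4=u, r−5=m.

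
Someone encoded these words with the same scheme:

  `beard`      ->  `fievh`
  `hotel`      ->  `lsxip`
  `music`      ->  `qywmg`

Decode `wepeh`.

salad

It's a constant shift of +4 (ROT4).
Decoding wepeh: w−4=s, e−4=a, p−4=l, e−4=a, h−4=d.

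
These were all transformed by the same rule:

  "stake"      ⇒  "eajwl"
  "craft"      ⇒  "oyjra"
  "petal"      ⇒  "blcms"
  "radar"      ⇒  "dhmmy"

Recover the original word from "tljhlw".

heaven

Shifts by position in stake: pos 0: s→e (+12), pos 1: t→a (+7), pos 2: a→j (+9), pos 3: k→w (+12), pos 4: e→l (+7) — repeating every 3. A repeating key of period 3 is used — shifts +12, +7, +9 over and over.
Decoding tljhlw: t−12=h, l−7=e, j−9=a, h−12=v, l−7=e, w−9=n.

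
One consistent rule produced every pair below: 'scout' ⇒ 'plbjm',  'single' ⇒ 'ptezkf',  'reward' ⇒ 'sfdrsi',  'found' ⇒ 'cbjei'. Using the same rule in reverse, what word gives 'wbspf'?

horse

s(18)→p(15) and c(2)→l(11) fit y≡23x+17 (mod 26); the inverse of 23 mod 26 is 17. This is an affine cipher: with a=0,…,z=25, each position x becomes (23x+17) mod 26.
Reversing it on wbspf: w(22)→17·(22−17)≡7=h; b(1)→17·(1−17)≡14=o; s(18)→17·(18−17)≡17=r; p(15)→17·(15−17)≡18=s; f(5)→17·(5−17)≡4=e (all mod 26).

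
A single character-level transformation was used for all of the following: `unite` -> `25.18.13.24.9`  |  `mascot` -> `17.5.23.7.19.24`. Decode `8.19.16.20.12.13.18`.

dolphin

u is letter #21 and maps to 25: an offset of 4. Letters become their 1-based position plus 4 (so a→5, b→6, …).
Decoding 8.19.16.20.12.13.18: 8→(8−4)÷1=4=d, 19→(19−4)÷1=15=o, 16→(16−4)÷1=12=l, 20→(20−4)÷1=16=p, 12→(12−4)÷1=8=h, 13→(13−4)÷1=9=i, 18→(18−4)÷1=14=n.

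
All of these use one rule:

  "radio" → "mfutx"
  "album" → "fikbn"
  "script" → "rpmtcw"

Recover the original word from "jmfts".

r(17)→m(12) and a(0)→f(5) fit y≡5x+5 (mod 26); the inverse of 5 mod 26 is 21. This is an affine cipher: with a=0,…,z=25, each position x becomes (5x+5) mod 26.
Undoing it on jmfts: j(9)→21·(9−5)≡6=g; m(12)→21·(12−5)≡17=r; f(5)→21·(5−5)≡0=a; t(19)→21·(19−5)≡8=i; s(18)→21·(18−5)≡13=n (all mod 26).

grain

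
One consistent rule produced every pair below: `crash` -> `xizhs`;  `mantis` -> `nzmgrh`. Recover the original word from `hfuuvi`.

Each pair mirrors across the alphabet (c↔x, r↔i, a↔z): positions sum to 25. Each letter is replaced by its mirror in the alphabet: a↔z, b↔y, c↔x, and so on (the Atbash cipher).
Undoing it on hfuuvi: h↔s, f↔u, u↔f, u↔f, v↔e, i↔r.

suffer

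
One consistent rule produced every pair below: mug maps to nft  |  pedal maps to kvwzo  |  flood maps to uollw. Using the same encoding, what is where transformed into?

Each pair mirrors across the alphabet (m↔n, u↔f, g↔t): positions sum to 25. This is the alphabet-reversal cipher (Atbash): a becomes z, b becomes y, etc.
Applying it to where: w↔d, h↔s, e↔v, r↔i, e↔v.

dsviv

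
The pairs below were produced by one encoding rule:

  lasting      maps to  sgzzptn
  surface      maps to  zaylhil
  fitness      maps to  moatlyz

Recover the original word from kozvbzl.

dispute

Shifts by position in lasting: pos 0: l→s (+7), pos 1: a→g (+6), pos 2: s→z (+7), pos 3: t→z (+6) — repeating every 2. It's a Vigenère-style cipher with numeric key [7,6]: position i shifts by key[i mod 2].
Undoing it on kozvbzl: k−7=d, o−6=i, z−7=s, v−6=p, b−7=u, z−6=t, l−7=e.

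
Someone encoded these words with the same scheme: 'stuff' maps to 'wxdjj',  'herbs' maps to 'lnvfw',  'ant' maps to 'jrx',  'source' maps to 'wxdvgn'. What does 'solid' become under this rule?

wxprh

Two shifts are in play — +9 for a/e/i/o/u, +4 for every other letter.
Applying it to solid: s(cons)+4=w, o(vowel)+9=x, l(cons)+4=p, i(vowel)+9=r, d(cons)+4=h.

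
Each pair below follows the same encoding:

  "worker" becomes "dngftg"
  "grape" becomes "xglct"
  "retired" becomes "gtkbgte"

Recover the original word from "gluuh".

Treating letters as 0–25, the rule is x ↦ 15x + 11 (mod 26).
Undoing it on gluuh: g(6)→7·(6−11)≡17=r; l(11)→7·(11−11)≡0=a; u(20)→7·(20−11)≡11=l; u(20)→7·(20−11)≡11=l; h(7)→7·(7−11)≡24=y (all mod 26).

rally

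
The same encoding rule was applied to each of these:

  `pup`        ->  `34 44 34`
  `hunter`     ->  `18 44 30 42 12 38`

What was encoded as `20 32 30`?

p(#16)→34 and u(#21)→44: differences scale by 2, so n = 2·pos + 2. Each letter becomes 2×(its alphabet position, a=1..z=26) + 2.
Decoding 20 32 30: 20→(20−2)÷2=9=i, 32→(32−2)÷2=15=o, 30→(30−2)÷2=14=n.

ion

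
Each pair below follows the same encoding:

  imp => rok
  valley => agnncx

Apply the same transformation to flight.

The output letters match the input read backwards, each shifted +2: imp reversed is pmi. The word is reversed, then every letter is shifted forward by 2.
On flight: reverse → thgilf; then shift: t+2=v, h+2=j, g+2=i, i+2=k, l+2=n, f+2=h.

vjiknh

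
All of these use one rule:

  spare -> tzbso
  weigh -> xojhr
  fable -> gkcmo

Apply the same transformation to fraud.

Shifts by position in spare: pos 0: s→t (+1), pos 1: p→z (+10), pos 2: a→b (+1), pos 3: r→s (+1), pos 4: e→o (+10) — repeating every 3. A repeating key of period 3 is used — shifts +1, +10, +1 over and over.
On fraud: f+1=g, r+10=b, a+1=b, u+1=v, d+10=n.

gbbvn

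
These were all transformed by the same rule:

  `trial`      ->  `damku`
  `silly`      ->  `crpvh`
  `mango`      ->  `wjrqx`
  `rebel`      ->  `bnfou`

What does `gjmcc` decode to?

Shifts by position in trial: pos 0: t→d (+10), pos 1: r→a (+9), pos 2: i→m (+4), pos 3: a→k (+10), pos 4: l→u (+9) — repeating every 3. It's a Vigenère-style cipher with numeric key [10,9,4]: position i shifts by key[i mod 3].
Decoding gjmcc: g−10=w, j−9=a, m−4=i, c−10=s, c−9=t.

waist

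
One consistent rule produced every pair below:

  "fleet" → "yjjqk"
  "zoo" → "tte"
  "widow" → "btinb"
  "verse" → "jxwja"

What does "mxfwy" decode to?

trash

The output letters match the input read backwards, each shifted +5: fleet reversed is teelf. Read the word backwards and shift each letter +5.
Reversing it on mxfwy: shift back: m−5=h, x−5=s, f−5=a, w−5=r, y−5=t → hsart; then reverse → trash.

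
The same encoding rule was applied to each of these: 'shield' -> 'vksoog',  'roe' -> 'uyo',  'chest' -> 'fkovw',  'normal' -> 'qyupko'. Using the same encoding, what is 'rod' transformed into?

uyg

Vowels shift forward by 10 and consonants shift forward by 3.
Applying it to rod: r(cons)+3=u, o(vowel)+10=y, d(cons)+3=g.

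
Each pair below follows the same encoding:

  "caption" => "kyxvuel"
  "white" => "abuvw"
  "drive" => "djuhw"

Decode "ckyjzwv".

scarlet

Each letter's alphabet position (a=0..z=25) is mapped through 19·x+24 mod 26 — an affine cipher.
Decoding ckyjzwv: c(2)→11·(2−24)≡18=s; k(10)→11·(10−24)≡2=c; y(24)→11·(24−24)≡0=a; j(9)→11·(9−24)≡17=r; z(25)→11·(25−24)≡11=l; w(22)→11·(22−24)≡4=e; v(21)→11·(21−24)≡19=t (all mod 26).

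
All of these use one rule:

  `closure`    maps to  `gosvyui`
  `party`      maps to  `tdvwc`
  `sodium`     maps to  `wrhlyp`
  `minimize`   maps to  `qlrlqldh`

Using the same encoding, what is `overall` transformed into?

syiueop

Shifts by position in closure: pos 0: c→g (+4), pos 1: l→o (+3), pos 2: o→s (+4), pos 3: s→v (+3) — repeating every 2. It's a Vigenère-style cipher with numeric key [4,3]: position i shifts by key[i mod 2].
For overall: o+4=s, v+3=y, e+4=i, r+3=u, a+4=e, l+3=o, l+4=p.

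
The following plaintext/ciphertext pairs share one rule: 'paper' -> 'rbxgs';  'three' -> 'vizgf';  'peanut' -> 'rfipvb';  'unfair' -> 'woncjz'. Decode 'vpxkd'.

Shifts by position in paper: pos 0: p→r (+2), pos 1: a→b (+1), pos 2: p→x (+8), pos 3: e→g (+2), pos 4: r→s (+1) — repeating every 3. The shifts repeat in a cycle of length 3: positions 0,1,… shift by +2, +1, +8, then the pattern repeats.
Reversing it on vpxkd: v−2=t, p−1=o, x−8=p, k−2=i, d−1=c.

topic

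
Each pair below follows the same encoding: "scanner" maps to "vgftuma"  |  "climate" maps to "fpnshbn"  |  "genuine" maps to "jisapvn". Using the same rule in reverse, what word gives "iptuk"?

flood

In scanner: s→v is +3, c→g is +4, a→f is +5, n→t is +6 — the shift increases by 1 each position. Letter i (0-indexed) is shifted by i+3, so successive shifts are 3, 4, 5, ….
Reversing it on iptuk: i−3=f, p−4=l, t−5=o, u−6=o, k−7=d.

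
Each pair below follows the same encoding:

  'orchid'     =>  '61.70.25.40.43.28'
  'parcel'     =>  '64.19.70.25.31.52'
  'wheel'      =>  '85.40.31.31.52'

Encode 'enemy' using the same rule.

31.58.31.55.91

o(#15)→61 and r(#18)→70: differences scale by 3, so n = 3·pos + 16. With a=1..z=26, the number is 3·pos + 16.
For enemy: e=5→31, n=14→58, e=5→31, m=13→55, y=25→91.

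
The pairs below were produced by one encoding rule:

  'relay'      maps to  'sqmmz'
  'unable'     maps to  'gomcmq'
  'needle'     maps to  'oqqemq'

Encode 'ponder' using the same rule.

Vowels shift forward by 12 and consonants shift forward by 1.
Applying it to ponder: p(cons)+1=q, o(vowel)+12=a, n(cons)+1=o, d(cons)+1=e, e(vowel)+12=q, r(cons)+1=s.

qaoeqs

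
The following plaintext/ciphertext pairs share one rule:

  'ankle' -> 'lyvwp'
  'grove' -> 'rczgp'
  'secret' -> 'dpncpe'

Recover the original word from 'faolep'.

update

Compare letters: a→l is +11, n→y is +11, k→v is +11 — a constant shift. It's a constant shift of +11 (ROT11).
Reversing it on faolep: f−11=u, a−11=p, o−11=d, l−11=a, e−11=t, p−11=e.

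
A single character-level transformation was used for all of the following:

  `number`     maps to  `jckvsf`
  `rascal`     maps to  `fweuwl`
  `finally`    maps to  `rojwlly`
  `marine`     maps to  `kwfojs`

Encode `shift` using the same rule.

n(13)→j(9) and u(20)→c(2) fit y≡25x+22 (mod 26); the inverse of 25 mod 26 is 25. Treating letters as 0–25, the rule is x ↦ 25x + 22 (mod 26).
Applying it to shift: s(18)→25·18+22≡4=e; h(7)→25·7+22≡15=p; i(8)→25·8+22≡14=o; f(5)→25·5+22≡17=r; t(19)→25·19+22≡3=d (all mod 26).

epord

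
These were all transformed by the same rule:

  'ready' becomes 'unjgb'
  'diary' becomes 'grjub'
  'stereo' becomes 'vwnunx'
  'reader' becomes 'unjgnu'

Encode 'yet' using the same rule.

bnw

The shift depends on letter class: consonant r→u is +3, but vowel e→n is +9. The rule splits by letter class: vowels +9, consonants +3.
On yet: y(cons)+3=b, e(vowel)+9=n, t(cons)+3=w.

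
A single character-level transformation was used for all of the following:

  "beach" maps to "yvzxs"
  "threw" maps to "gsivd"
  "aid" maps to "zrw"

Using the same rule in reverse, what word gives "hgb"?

sty

Each pair mirrors across the alphabet (b↔y, e↔v, a↔z): positions sum to 25. This is the alphabet-reversal cipher (Atbash): a becomes z, b becomes y, etc.
Undoing it on hgb: h↔s, g↔t, b↔y.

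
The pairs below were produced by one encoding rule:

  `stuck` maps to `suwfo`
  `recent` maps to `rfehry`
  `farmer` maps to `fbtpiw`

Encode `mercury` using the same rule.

In stuck: s→s is +0, t→u is +1, u→w is +2, c→f is +3 — the shift increases by 1 each position. The shift increases by 1 at each position, starting from +0: 0, 1, 2, ….
For mercury: m+0=m, e+1=f, r+2=t, c+3=f, u+4=y, r+5=w, y+6=e.

mftfywe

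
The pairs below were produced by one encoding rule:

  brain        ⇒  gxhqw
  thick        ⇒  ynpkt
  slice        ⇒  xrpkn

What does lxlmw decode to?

green

In brain: b→g is +5, r→x is +6, a→h is +7, i→q is +8 — the shift increases by 1 each position. The shift increases by 1 at each position, starting from +5: 5, 6, 7, ….
Undoing it on lxlmw: l−5=g, x−6=r, l−7=e, m−8=e, w−9=n.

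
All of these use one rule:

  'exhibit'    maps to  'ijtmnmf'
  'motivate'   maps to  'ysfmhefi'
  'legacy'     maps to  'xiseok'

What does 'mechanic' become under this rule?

The shift depends on letter class: consonant x→j is +12, but vowel e→i is +4. Vowels shift forward by 4 and consonants shift forward by 12.
On mechanic: m(cons)+12=y, e(vowel)+4=i, c(cons)+12=o, h(cons)+12=t, a(vowel)+4=e, n(cons)+12=z, i(vowel)+4=m, c(cons)+12=o.

yiotezmo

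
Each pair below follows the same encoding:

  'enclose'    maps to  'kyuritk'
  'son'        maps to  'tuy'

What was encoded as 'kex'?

rye

The output letters match the input read backwards, each shifted +6: enclose reversed is esolcne. Two steps: reverse the string, then apply a Caesar shift of +6.
Decoding kex: shift back: k−6=e, e−6=y, x−6=r → eyr; then reverse → rye.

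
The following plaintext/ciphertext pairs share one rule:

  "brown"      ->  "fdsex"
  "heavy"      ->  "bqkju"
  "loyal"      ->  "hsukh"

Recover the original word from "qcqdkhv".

b(1)→f(5) and r(17)→d(3) fit y≡21x+10 (mod 26); the inverse of 21 mod 26 is 5. Each letter's alphabet position (a=0..z=25) is mapped through 21·x+10 mod 26 — an affine cipher.
Reversing it on qcqdkhv: q(16)→5·(16−10)≡4=e; c(2)→5·(2−10)≡12=m; q(16)→5·(16−10)≡4=e; d(3)→5·(3−10)≡17=r; k(10)→5·(10−10)≡0=a; h(7)→5·(7−10)≡11=l; v(21)→5·(21−10)≡3=d (all mod 26).

emerald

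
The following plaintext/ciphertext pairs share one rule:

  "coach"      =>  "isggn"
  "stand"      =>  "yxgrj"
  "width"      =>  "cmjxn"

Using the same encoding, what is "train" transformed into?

Shifts by position in coach: pos 0: c→i (+6), pos 1: o→s (+4), pos 2: a→g (+6), pos 3: c→g (+4) — repeating every 2. The shifts repeat in a cycle of length 2: positions 0,1,… shift by +6, +4, then the pattern repeats.
Applying it to train: t+6=z, r+4=v, a+6=g, i+4=m, n+6=t.

zvgmt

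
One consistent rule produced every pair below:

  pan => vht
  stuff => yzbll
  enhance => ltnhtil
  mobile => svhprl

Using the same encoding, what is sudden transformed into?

ybjjlt

The shift depends on letter class: consonant p→v is +6, but vowel a→h is +7. Two shifts are in play — +7 for a/e/i/o/u, +6 for every other letter.
For sudden: s(cons)+6=y, u(vowel)+7=b, d(cons)+6=j, d(cons)+6=j, e(vowel)+7=l, n(cons)+6=t.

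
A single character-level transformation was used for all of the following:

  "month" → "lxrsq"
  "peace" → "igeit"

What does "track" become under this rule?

ogevx

The output letters match the input read backwards, each shifted +4: month reversed is htnom. The word is reversed, then every letter is shifted forward by 4.
Applying it to track: reverse → kcart; then shift: k+4=o, c+4=g, a+4=e, r+4=v, t+4=x.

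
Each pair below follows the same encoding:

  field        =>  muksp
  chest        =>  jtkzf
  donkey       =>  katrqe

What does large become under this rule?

smxnq

Shifts by position in field: pos 0: f→m (+7), pos 1: i→u (+12), pos 2: e→k (+6), pos 3: l→s (+7), pos 4: d→p (+12) — repeating every 3. The shifts repeat in a cycle of length 3: positions 0,1,… shift by +7, +12, +6, then the pattern repeats.
On large: l+7=s, a+12=m, r+6=x, g+7=n, e+12=q.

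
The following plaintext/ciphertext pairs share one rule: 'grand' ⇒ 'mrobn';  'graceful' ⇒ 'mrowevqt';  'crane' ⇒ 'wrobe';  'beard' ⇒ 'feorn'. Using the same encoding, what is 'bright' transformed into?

frumdz

g(6)→m(12) and r(17)→r(17) fit y≡17x+14 (mod 26); the inverse of 17 mod 26 is 23. Each letter's alphabet position (a=0..z=25) is mapped through 17·x+14 mod 26 — an affine cipher.
Applying it to bright: b(1)→17·1+14≡5=f; r(17)→17·17+14≡17=r; i(8)→17·8+14≡20=u; g(6)→17·6+14≡12=m; h(7)→17·7+14≡3=d; t(19)→17·19+14≡25=z (all mod 26).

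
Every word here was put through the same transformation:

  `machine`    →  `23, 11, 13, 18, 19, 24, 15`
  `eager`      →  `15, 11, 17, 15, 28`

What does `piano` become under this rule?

The number is (letter's place in the alphabet, a=1) + 10.
On piano: p=16→26, i=9→19, a=1→11, n=14→24, o=15→25.

26, 19, 11, 24, 25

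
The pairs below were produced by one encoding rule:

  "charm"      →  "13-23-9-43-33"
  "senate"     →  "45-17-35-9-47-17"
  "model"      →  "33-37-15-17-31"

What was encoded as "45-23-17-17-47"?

Each letter becomes 2×(its alphabet position, a=1..z=26) + 7.
Decoding 45-23-17-17-47: 45→(45−7)÷2=19=s, 23→(23−7)÷2=8=h, 17→(17−7)÷2=5=e, 17→(17−7)÷2=5=e, 47→(47−7)÷2=20=t.

sheet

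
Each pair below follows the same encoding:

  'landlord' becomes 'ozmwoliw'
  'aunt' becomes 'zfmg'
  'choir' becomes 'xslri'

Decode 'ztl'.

ago

Each pair mirrors across the alphabet (l↔o, a↔z, n↔m): positions sum to 25. This is the alphabet-reversal cipher (Atbash): a becomes z, b becomes y, etc.
Undoing it on ztl: z↔a, t↔g, l↔o.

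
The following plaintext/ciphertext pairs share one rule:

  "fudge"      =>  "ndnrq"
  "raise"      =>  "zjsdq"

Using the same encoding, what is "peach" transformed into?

In fudge: f→n is +8, u→d is +9, d→n is +10, g→r is +11 — the shift increases by 1 each position. The shift increases by 1 at each position, starting from +8: 8, 9, 10, ….
Applying it to peach: p+8=x, e+9=n, a+10=k, c+11=n, h+12=t.

xnknt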